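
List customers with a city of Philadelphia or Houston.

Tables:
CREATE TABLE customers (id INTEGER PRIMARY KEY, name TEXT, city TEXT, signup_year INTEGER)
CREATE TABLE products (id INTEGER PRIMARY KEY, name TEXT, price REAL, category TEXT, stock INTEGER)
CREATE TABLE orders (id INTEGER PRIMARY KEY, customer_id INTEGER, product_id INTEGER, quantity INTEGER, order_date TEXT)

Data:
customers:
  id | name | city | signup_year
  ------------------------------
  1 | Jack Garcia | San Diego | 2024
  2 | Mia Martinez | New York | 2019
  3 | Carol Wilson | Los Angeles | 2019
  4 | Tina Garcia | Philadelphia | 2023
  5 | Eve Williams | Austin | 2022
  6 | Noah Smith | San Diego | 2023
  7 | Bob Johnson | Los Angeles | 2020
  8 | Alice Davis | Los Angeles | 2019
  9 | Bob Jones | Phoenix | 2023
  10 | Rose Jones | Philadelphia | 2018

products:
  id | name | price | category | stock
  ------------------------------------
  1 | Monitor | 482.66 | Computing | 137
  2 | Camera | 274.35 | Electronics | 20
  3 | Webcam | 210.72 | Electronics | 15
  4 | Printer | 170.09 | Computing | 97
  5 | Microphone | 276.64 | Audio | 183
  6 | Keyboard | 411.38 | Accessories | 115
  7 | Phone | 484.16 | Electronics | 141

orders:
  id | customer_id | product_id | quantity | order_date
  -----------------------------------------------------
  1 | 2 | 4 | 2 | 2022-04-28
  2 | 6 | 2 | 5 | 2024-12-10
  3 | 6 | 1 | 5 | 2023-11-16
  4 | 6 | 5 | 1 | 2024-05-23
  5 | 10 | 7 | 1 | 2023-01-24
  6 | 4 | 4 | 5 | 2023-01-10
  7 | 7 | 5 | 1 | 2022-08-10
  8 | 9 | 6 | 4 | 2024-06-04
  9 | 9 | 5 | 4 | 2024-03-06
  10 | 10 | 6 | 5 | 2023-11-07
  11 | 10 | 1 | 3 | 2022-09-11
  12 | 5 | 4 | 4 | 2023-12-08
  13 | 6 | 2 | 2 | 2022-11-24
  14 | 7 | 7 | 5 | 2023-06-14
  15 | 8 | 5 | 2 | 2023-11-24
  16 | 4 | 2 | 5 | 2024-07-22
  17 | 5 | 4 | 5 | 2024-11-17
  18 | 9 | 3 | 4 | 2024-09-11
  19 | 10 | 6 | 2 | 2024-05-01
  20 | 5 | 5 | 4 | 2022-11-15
SELECT name, city FROM customers WHERE city IN ('Philadelphia', 'Houston')

Execution result:
name | city
Tina Garcia | Philadelphia
Rose Jones | Philadelphia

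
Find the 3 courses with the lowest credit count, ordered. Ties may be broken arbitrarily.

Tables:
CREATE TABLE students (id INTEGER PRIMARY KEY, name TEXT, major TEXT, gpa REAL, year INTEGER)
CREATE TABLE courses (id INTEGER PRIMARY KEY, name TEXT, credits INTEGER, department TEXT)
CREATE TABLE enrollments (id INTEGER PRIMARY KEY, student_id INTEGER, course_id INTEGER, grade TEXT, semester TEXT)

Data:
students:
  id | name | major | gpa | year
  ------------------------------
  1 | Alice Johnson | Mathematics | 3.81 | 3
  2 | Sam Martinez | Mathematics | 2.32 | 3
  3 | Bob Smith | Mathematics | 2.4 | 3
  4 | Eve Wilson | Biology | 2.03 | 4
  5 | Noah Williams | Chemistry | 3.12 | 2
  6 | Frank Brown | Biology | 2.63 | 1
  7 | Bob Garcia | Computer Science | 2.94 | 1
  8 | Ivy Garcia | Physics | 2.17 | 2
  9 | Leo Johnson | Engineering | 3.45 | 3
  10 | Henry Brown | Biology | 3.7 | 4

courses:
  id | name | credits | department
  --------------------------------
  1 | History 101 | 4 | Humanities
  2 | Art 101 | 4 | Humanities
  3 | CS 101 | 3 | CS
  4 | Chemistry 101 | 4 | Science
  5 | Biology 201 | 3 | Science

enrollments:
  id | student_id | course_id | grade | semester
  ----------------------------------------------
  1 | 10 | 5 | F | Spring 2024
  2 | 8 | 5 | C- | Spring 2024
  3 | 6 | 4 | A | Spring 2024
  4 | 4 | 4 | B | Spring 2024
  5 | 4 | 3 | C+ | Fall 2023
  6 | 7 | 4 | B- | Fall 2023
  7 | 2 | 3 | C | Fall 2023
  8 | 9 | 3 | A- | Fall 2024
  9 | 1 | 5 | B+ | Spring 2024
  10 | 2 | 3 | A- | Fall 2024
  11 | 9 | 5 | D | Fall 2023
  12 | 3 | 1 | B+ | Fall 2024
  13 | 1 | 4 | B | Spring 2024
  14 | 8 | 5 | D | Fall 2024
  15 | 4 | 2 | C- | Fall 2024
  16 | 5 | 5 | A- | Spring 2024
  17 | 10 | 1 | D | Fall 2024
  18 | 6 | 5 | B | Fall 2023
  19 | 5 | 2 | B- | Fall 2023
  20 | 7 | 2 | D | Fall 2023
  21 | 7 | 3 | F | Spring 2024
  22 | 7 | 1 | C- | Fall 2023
SELECT name, credits FROM courses ORDER BY credits ASC LIMIT 3

Execution result:
name | credits
CS 101 | 3
Biology 201 | 3
History 101 | 4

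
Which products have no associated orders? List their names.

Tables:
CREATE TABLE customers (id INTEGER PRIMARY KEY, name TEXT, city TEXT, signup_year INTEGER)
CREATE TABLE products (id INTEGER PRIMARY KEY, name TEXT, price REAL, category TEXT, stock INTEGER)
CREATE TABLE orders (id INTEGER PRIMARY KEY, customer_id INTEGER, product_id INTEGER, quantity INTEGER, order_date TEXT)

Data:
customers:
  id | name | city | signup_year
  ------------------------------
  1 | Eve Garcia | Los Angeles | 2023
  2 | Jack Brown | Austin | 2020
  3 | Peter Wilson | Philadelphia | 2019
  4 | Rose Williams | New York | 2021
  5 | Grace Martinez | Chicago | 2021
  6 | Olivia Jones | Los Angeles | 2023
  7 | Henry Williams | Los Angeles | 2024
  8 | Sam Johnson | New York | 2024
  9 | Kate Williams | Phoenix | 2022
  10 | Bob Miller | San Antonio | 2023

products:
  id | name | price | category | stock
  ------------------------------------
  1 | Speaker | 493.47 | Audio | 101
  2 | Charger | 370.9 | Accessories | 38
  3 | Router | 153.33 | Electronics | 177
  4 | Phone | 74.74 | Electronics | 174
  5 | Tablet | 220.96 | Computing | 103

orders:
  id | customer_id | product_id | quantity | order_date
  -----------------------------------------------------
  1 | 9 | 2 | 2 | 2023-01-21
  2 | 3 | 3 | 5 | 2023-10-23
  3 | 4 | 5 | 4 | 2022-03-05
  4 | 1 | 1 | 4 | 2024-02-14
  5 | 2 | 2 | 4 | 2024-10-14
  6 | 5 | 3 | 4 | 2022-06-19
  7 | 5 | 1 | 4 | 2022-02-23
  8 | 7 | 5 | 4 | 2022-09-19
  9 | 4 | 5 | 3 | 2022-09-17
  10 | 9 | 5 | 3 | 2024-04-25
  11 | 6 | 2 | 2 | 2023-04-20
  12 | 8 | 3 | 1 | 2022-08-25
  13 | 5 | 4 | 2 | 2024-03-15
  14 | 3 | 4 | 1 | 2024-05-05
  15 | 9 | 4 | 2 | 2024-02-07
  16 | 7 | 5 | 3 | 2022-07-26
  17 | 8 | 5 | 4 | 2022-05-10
SELECT p.name FROM products p LEFT JOIN orders c ON c.product_id = p.id WHERE c.id IS NULL

Execution result:
(no rows)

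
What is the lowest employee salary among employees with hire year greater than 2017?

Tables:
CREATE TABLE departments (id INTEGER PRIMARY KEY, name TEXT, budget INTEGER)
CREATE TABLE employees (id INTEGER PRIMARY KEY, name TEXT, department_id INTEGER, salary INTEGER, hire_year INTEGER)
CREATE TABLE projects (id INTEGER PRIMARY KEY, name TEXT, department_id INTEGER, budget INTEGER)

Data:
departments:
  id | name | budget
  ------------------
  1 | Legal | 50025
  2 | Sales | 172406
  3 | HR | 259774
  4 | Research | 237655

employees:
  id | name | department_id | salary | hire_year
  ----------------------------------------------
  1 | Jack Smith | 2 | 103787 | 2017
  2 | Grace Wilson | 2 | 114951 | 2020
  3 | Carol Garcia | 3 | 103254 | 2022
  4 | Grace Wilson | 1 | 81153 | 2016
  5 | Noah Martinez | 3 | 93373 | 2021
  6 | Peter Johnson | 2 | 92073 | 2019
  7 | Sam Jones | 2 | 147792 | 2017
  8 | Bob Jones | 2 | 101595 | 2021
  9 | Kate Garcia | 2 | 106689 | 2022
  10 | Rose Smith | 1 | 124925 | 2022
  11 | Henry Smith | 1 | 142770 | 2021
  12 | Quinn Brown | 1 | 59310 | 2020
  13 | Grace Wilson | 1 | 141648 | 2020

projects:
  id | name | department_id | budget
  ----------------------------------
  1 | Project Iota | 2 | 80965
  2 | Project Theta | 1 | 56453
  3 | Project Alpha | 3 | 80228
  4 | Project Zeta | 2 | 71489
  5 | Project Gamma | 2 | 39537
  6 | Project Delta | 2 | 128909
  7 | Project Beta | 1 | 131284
SELECT MIN(salary) FROM employees WHERE hire_year > 2017

Execution result:
59310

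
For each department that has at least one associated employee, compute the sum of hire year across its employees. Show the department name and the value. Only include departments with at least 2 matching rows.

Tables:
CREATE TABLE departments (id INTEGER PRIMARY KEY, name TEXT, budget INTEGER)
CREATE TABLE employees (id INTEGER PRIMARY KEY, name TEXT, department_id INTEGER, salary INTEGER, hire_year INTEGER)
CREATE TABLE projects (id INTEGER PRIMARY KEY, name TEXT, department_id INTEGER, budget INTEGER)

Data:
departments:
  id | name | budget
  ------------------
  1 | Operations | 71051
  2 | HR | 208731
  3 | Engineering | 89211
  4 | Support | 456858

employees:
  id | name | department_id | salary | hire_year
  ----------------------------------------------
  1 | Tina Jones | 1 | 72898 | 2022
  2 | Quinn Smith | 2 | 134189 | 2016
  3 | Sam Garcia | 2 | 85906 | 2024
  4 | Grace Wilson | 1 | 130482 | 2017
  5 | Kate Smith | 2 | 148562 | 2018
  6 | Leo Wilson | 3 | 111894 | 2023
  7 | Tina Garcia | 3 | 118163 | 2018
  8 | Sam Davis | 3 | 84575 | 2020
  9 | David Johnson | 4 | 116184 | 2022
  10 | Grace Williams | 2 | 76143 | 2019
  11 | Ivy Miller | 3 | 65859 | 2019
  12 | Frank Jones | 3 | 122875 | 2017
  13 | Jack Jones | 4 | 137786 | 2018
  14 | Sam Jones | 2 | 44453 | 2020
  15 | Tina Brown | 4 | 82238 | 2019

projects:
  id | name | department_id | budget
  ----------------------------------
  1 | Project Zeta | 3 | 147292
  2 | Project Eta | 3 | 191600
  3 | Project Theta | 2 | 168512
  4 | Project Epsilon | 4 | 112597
SELECT p.name, SUM(c.hire_year) AS sum_hire_year FROM employees c JOIN departments p ON c.department_id = p.id GROUP BY p.id, p.name HAVING COUNT(*) >= 2

Execution result:
name | sum_hire_year
Operations | 4039
HR | 10097
Engineering | 10097
Support | 6059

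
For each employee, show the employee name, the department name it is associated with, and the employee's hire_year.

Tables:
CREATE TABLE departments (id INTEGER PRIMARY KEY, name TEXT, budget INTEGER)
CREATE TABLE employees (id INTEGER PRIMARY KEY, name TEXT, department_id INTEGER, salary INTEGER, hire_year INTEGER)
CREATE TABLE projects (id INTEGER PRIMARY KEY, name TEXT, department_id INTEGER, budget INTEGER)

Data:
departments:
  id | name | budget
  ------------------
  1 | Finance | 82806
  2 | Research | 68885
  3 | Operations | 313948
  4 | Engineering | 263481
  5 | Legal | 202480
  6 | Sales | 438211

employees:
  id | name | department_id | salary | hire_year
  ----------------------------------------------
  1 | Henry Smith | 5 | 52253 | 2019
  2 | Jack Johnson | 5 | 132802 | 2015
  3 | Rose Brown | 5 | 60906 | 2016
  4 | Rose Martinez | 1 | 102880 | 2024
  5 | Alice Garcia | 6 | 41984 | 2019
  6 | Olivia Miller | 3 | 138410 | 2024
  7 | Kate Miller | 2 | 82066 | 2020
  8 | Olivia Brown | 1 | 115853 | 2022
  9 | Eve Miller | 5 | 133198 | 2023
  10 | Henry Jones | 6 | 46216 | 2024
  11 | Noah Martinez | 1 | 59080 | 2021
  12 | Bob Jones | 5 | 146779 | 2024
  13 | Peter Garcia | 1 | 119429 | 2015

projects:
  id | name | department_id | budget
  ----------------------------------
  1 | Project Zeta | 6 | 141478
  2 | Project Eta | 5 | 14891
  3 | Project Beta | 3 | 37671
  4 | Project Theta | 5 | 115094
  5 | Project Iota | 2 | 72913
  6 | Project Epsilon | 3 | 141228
SELECT c.name, p.name AS department, c.hire_year FROM employees c JOIN departments p ON c.department_id = p.id

Execution result:
name | department | hire_year
Henry Smith | Legal | 2019
Jack Johnson | Legal | 2015
Rose Brown | Legal | 2016
Rose Martinez | Finance | 2024
Alice Garcia | Sales | 2019
Olivia Miller | Operations | 2024
Kate Miller | Research | 2020
Olivia Brown | Finance | 2022
Eve Miller | Legal | 2023
Henry Jones | Sales | 2024
Noah Martinez | Finance | 2021
Bob Jones | Legal | 2024
Peter Garcia | Finance | 2015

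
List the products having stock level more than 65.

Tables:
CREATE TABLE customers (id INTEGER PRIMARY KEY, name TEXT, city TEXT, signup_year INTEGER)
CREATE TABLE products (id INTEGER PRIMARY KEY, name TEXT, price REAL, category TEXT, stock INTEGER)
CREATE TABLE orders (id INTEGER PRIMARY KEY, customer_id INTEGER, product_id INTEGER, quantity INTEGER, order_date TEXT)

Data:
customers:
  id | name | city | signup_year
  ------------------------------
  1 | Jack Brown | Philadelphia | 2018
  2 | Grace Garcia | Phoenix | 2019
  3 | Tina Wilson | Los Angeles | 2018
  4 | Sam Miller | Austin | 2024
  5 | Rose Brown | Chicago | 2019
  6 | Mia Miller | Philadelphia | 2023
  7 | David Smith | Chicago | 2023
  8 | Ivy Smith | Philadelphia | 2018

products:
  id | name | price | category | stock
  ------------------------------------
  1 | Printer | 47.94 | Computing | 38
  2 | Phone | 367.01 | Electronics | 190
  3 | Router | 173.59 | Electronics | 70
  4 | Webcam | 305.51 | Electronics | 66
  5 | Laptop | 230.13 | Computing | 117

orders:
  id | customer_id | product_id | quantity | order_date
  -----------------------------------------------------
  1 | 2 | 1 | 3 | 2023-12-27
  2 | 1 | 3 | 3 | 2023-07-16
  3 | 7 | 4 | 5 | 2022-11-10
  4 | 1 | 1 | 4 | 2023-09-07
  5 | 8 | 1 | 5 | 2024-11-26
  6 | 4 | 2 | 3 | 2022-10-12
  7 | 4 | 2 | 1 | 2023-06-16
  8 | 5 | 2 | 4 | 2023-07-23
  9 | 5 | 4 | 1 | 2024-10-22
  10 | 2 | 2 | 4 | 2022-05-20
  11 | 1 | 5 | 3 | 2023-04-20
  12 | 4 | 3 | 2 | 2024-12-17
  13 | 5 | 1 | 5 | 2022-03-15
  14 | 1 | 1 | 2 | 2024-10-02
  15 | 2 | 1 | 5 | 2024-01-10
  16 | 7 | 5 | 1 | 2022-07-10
SELECT name, stock FROM products WHERE stock > 65

Execution result:
name | stock
Phone | 190
Router | 70
Webcam | 66
Laptop | 117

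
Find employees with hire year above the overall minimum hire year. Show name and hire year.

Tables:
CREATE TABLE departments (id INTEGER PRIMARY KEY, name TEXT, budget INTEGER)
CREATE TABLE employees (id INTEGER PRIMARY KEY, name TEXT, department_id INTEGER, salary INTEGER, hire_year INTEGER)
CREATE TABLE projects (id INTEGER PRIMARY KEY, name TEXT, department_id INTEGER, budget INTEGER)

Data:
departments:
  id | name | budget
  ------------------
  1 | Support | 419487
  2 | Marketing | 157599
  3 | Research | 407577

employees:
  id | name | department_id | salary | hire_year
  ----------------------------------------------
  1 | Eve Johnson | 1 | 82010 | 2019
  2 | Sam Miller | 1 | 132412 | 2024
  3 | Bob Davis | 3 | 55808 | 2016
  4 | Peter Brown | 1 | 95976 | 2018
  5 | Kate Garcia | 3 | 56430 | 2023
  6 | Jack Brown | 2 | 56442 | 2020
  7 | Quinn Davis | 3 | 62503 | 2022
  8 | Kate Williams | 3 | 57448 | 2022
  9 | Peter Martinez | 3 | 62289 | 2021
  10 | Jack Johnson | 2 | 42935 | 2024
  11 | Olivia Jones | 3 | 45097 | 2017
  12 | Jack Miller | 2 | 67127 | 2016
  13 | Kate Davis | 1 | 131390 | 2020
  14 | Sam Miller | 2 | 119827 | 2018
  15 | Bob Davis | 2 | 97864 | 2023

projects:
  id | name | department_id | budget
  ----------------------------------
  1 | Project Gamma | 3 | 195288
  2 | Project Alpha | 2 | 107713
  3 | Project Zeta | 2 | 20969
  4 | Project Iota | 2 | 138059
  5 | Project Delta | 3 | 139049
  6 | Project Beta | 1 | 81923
SELECT name, hire_year FROM employees WHERE hire_year > (SELECT MIN(hire_year) FROM employees)

Execution result:
name | hire_year
Eve Johnson | 2019
Sam Miller | 2024
Peter Brown | 2018
Kate Garcia | 2023
Jack Brown | 2020
Quinn Davis | 2022
Kate Williams | 2022
Peter Martinez | 2021
Jack Johnson | 2024
Olivia Jones | 2017
Kate Davis | 2020
Sam Miller | 2018
Bob Davis | 2023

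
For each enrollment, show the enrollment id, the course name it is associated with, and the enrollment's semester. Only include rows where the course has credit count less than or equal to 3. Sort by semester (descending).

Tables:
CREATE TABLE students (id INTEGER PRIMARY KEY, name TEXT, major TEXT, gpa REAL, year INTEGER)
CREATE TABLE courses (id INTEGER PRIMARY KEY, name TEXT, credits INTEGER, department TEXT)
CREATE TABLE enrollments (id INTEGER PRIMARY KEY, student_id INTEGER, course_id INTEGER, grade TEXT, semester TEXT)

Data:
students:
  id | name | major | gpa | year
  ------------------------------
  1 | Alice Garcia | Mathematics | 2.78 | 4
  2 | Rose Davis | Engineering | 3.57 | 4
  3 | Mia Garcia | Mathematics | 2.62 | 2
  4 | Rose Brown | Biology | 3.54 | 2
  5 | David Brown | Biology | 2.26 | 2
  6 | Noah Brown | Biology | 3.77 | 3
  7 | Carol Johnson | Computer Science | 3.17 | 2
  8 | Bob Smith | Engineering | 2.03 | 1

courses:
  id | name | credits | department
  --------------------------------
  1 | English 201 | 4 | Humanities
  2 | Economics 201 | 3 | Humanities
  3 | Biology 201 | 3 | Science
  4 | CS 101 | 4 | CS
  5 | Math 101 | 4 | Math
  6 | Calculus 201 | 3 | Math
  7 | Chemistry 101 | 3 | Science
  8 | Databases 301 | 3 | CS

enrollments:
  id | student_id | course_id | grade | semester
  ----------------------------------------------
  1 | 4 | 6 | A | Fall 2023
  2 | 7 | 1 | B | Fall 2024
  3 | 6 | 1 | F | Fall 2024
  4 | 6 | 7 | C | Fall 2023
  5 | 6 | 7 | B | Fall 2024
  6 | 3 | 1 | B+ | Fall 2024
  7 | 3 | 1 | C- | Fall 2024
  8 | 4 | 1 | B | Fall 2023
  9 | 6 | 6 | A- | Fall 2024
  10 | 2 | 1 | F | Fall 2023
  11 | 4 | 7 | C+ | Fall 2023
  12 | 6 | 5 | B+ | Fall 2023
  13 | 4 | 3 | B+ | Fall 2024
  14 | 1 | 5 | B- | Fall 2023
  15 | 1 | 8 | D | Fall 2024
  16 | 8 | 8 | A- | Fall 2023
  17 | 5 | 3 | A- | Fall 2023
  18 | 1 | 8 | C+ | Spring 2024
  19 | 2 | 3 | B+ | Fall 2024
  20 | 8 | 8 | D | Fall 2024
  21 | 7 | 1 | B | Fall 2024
SELECT c.id, p.name AS course, c.semester FROM enrollments c JOIN courses p ON c.course_id = p.id WHERE p.credits <= 3 ORDER BY c.semester DESC

Execution result:
id | course | semester
18 | Databases 301 | Spring 2024
5 | Chemistry 101 | Fall 2024
9 | Calculus 201 | Fall 2024
13 | Biology 201 | Fall 2024
15 | Databases 301 | Fall 2024
19 | Biology 201 | Fall 2024
20 | Databases 301 | Fall 2024
1 | Calculus 201 | Fall 2023
4 | Chemistry 101 | Fall 2023
11 | Chemistry 101 | Fall 2023
16 | Databases 301 | Fall 2023
17 | Biology 201 | Fall 2023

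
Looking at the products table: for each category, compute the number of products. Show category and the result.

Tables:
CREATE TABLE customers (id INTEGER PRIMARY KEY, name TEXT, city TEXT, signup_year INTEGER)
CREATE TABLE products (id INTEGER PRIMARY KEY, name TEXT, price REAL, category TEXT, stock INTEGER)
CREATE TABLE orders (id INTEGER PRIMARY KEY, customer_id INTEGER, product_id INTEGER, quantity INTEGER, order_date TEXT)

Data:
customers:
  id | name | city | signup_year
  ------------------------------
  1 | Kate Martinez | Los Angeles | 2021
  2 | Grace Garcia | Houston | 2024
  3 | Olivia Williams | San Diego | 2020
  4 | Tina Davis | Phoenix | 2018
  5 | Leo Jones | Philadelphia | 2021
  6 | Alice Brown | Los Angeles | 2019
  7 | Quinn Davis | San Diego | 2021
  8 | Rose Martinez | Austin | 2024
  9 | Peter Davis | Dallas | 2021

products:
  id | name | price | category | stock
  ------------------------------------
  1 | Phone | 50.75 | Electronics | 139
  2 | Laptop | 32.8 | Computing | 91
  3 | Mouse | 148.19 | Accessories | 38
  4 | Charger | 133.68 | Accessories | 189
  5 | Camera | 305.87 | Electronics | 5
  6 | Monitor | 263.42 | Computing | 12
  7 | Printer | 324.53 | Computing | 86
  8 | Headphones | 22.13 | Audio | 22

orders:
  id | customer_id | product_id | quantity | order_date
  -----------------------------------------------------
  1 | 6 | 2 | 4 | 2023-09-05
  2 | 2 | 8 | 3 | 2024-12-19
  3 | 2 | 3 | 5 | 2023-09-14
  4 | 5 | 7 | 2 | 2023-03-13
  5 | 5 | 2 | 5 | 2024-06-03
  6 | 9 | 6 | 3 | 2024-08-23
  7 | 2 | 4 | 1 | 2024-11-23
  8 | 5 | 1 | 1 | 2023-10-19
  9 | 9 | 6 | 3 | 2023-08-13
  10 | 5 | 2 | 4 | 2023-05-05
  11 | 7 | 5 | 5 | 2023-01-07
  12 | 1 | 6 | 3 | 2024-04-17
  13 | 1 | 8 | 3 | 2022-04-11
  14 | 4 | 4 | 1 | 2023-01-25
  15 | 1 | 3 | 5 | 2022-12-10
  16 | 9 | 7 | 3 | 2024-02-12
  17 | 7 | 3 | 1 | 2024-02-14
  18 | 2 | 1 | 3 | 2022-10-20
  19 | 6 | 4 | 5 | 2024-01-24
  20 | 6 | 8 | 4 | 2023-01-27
SELECT category, COUNT(*) AS n FROM products GROUP BY category

Execution result:
category | n
Accessories | 2
Audio | 1
Computing | 3
Electronics | 2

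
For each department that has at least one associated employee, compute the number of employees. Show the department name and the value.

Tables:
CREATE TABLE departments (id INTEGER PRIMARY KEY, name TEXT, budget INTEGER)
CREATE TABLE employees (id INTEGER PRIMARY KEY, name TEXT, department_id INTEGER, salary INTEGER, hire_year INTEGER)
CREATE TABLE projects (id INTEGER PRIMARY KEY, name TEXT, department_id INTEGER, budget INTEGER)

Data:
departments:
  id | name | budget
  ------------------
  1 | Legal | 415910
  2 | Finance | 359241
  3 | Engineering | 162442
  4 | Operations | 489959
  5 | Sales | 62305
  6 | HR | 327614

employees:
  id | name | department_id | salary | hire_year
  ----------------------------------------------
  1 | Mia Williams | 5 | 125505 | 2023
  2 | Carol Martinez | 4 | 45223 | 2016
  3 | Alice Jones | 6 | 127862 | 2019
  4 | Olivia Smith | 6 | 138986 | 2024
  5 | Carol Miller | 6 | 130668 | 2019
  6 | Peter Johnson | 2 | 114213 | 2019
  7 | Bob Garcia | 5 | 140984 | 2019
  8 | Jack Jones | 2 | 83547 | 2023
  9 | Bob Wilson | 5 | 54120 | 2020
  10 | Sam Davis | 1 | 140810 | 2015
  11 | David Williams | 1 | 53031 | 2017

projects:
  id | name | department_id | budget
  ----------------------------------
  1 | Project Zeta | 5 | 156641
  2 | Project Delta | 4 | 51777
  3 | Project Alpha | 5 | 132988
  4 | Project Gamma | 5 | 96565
SELECT p.name, COUNT(*) AS n FROM employees c JOIN departments p ON c.department_id = p.id GROUP BY p.id, p.name

Execution result:
name | n
Legal | 2
Finance | 2
Operations | 1
Sales | 3
HR | 3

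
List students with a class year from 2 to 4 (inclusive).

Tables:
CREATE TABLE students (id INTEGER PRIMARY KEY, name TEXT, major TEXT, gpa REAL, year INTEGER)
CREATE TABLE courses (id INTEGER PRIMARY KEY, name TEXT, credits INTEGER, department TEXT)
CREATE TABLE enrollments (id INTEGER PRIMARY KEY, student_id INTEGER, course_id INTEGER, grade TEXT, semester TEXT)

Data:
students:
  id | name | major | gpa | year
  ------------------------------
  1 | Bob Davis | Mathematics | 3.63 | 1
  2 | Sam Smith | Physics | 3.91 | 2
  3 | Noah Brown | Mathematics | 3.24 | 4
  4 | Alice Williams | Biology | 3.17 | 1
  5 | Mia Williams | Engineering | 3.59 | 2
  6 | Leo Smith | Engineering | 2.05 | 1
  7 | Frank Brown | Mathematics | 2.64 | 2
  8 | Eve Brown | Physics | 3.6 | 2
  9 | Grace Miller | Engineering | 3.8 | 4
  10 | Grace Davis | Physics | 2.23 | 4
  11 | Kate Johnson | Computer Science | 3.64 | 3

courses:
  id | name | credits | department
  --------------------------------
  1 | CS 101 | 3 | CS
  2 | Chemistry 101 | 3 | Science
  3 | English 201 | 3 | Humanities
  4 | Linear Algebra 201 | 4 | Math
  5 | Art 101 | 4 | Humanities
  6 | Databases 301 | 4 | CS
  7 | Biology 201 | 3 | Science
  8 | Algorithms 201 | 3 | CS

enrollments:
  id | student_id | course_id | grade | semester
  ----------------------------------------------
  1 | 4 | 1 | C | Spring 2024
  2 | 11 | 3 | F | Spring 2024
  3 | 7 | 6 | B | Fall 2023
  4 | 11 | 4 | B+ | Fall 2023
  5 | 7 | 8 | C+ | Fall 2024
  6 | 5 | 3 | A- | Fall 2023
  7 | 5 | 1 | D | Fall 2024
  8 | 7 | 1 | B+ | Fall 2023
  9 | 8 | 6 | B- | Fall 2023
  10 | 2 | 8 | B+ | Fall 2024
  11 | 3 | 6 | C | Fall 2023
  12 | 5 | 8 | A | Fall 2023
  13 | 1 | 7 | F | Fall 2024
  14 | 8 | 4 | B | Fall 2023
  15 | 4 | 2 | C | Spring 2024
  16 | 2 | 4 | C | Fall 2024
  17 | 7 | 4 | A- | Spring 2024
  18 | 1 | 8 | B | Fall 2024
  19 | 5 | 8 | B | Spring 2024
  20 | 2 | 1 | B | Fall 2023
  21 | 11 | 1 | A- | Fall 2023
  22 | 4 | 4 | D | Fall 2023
SELECT name, year FROM students WHERE year BETWEEN 2 AND 4

Execution result:
name | year
Sam Smith | 2
Noah Brown | 4
Mia Williams | 2
Frank Brown | 2
Eve Brown | 2
Grace Miller | 4
Grace Davis | 4
Kate Johnson | 3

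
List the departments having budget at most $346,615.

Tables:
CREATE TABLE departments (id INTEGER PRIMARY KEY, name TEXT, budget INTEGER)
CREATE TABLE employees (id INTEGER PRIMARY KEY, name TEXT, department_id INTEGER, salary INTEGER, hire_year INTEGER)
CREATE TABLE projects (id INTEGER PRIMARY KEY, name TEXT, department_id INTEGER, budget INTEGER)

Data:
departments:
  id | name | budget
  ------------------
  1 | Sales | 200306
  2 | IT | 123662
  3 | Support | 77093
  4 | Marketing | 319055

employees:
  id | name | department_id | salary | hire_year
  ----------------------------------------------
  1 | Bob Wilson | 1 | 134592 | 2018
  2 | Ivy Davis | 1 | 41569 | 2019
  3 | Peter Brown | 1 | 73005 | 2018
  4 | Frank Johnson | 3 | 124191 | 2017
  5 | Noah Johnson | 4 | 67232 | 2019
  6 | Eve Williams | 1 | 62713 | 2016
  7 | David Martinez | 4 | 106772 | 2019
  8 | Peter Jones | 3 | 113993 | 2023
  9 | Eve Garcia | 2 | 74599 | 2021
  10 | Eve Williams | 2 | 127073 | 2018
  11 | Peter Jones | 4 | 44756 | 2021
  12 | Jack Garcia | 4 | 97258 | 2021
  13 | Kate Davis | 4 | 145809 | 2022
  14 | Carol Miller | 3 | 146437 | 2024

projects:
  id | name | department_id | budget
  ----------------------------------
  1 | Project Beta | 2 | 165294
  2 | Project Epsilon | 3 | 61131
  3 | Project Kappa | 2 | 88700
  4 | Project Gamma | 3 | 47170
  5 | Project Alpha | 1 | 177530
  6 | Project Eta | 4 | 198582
SELECT name, budget FROM departments WHERE budget <= 346615

Execution result:
name | budget
Sales | 200306
IT | 123662
Support | 77093
Marketing | 319055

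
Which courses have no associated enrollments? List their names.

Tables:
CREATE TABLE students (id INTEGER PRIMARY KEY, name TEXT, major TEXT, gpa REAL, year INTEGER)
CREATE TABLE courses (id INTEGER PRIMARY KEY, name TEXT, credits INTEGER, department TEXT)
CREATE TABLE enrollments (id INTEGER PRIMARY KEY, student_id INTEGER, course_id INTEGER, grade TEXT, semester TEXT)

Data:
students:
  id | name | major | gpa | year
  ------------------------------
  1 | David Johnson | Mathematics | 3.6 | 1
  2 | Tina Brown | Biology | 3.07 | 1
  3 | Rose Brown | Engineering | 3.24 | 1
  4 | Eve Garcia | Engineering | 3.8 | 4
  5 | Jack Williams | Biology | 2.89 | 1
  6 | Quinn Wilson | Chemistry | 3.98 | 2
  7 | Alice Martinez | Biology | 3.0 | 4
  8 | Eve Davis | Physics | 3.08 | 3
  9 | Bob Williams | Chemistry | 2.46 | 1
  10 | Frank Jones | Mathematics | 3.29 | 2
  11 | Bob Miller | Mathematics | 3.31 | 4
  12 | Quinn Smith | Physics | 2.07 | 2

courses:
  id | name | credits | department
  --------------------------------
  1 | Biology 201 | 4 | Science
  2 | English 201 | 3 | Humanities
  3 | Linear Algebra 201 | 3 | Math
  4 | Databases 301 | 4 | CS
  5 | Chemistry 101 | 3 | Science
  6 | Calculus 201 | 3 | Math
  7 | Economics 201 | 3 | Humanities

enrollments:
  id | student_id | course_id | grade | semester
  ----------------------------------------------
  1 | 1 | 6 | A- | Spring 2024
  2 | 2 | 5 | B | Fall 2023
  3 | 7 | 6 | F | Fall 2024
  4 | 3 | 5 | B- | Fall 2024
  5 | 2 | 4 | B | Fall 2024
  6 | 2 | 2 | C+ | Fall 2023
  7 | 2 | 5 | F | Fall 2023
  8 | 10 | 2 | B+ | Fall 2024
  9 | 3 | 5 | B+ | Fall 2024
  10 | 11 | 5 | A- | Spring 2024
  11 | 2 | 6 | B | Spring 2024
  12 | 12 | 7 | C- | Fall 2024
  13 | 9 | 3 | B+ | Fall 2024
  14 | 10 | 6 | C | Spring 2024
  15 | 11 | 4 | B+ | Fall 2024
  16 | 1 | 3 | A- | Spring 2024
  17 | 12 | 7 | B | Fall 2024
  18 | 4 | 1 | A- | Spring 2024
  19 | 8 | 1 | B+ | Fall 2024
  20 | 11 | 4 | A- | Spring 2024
SELECT p.name FROM courses p LEFT JOIN enrollments c ON c.course_id = p.id WHERE c.id IS NULL

Execution result:
(no rows)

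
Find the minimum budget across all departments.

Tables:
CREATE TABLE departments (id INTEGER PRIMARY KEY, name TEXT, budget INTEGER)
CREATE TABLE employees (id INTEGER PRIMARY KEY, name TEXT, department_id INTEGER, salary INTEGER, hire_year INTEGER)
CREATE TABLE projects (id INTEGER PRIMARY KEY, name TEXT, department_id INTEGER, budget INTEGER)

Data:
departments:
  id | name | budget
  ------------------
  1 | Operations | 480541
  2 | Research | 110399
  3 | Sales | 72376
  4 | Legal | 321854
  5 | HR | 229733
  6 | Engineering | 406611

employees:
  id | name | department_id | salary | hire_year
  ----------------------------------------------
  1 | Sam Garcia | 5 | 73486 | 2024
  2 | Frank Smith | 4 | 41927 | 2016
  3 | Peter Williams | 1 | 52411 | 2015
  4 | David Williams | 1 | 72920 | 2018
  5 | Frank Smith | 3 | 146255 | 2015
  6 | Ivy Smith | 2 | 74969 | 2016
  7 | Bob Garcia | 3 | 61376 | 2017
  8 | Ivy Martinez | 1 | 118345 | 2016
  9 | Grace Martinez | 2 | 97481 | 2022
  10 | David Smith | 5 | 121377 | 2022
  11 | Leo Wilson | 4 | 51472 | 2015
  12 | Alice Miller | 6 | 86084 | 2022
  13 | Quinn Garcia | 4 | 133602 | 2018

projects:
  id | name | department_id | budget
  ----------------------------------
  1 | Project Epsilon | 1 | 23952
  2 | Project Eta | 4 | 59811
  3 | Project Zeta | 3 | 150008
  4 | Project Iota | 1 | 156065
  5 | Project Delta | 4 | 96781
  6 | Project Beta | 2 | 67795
SELECT MIN(budget) FROM departments

Execution result:
72376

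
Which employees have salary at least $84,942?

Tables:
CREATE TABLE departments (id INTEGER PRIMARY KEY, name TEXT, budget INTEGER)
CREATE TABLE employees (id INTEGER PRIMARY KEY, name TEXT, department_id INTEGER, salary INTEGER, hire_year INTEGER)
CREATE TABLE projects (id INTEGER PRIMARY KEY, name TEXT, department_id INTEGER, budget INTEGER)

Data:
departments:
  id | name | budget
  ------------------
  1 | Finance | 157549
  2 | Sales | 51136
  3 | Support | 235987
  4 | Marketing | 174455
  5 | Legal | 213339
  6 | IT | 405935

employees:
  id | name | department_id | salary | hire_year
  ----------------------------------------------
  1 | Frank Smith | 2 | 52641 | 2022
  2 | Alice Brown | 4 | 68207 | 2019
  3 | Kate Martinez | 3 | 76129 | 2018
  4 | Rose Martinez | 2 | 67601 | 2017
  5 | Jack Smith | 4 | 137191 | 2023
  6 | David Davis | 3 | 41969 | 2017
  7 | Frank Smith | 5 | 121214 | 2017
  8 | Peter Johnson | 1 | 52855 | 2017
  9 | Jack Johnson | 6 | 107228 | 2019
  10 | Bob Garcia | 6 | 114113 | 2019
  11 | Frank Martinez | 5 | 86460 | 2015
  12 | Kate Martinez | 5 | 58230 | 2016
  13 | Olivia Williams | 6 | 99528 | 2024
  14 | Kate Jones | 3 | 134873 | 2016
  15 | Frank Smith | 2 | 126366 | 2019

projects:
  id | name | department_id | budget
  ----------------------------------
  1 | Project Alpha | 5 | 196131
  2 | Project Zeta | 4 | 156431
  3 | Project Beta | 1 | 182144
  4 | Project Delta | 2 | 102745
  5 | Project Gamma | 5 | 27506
SELECT name, salary FROM employees WHERE salary >= 84942

Execution result:
name | salary
Jack Smith | 137191
Frank Smith | 121214
Jack Johnson | 107228
Bob Garcia | 114113
Frank Martinez | 86460
Olivia Williams | 99528
Kate Jones | 134873
Frank Smith | 126366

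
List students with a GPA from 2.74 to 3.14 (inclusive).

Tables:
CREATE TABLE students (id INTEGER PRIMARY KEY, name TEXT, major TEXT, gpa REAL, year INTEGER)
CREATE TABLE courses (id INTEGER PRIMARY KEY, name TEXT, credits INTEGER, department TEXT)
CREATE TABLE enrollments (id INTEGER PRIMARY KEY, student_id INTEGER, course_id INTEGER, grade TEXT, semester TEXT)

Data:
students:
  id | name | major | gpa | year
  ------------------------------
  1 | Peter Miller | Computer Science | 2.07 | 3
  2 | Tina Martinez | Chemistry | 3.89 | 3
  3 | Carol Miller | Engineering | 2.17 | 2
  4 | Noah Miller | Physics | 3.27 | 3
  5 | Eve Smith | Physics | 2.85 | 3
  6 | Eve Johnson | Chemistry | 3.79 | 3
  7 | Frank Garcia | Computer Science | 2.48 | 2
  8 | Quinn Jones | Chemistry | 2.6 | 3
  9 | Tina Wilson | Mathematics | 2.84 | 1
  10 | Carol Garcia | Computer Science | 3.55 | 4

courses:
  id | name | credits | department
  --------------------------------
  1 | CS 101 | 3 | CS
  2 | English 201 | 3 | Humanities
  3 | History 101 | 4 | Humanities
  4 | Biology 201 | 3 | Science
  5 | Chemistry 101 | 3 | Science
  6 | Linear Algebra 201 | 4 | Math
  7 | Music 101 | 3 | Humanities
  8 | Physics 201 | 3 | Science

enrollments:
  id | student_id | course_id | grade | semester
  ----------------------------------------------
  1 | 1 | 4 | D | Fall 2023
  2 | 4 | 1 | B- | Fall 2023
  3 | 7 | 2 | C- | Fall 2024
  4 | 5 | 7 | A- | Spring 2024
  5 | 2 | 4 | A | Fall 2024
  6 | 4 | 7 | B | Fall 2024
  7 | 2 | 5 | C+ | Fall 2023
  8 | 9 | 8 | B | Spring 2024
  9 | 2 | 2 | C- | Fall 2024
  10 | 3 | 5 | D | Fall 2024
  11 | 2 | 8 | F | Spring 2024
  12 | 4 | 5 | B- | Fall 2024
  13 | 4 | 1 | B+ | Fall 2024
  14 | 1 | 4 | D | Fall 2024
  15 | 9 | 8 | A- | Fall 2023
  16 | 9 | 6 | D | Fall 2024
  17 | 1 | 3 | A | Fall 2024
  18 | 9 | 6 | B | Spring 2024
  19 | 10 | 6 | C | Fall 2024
SELECT name, gpa FROM students WHERE gpa BETWEEN 2.74 AND 3.14

Execution result:
name | gpa
Eve Smith | 2.85
Tina Wilson | 2.84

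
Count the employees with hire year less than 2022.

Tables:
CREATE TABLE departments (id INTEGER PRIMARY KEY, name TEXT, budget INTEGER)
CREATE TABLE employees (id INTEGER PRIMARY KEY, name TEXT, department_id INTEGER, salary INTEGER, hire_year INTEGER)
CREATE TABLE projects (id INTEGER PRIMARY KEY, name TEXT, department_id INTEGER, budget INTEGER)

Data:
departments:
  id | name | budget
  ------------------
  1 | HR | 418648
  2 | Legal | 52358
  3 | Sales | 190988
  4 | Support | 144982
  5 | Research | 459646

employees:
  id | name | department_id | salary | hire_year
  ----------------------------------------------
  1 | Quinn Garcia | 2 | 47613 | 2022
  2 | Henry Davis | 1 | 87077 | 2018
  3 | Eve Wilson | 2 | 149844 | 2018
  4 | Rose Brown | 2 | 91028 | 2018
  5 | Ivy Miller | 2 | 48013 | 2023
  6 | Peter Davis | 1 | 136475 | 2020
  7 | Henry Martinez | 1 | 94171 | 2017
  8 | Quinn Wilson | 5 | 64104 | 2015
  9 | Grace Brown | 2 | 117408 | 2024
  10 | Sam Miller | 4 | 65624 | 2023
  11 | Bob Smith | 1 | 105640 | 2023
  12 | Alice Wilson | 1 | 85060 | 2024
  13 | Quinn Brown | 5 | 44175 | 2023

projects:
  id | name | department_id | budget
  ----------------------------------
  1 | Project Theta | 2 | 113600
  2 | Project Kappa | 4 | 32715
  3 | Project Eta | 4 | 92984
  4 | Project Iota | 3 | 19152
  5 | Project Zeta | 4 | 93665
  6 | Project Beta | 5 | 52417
SELECT COUNT(*) FROM employees WHERE hire_year < 2022

Execution result:
6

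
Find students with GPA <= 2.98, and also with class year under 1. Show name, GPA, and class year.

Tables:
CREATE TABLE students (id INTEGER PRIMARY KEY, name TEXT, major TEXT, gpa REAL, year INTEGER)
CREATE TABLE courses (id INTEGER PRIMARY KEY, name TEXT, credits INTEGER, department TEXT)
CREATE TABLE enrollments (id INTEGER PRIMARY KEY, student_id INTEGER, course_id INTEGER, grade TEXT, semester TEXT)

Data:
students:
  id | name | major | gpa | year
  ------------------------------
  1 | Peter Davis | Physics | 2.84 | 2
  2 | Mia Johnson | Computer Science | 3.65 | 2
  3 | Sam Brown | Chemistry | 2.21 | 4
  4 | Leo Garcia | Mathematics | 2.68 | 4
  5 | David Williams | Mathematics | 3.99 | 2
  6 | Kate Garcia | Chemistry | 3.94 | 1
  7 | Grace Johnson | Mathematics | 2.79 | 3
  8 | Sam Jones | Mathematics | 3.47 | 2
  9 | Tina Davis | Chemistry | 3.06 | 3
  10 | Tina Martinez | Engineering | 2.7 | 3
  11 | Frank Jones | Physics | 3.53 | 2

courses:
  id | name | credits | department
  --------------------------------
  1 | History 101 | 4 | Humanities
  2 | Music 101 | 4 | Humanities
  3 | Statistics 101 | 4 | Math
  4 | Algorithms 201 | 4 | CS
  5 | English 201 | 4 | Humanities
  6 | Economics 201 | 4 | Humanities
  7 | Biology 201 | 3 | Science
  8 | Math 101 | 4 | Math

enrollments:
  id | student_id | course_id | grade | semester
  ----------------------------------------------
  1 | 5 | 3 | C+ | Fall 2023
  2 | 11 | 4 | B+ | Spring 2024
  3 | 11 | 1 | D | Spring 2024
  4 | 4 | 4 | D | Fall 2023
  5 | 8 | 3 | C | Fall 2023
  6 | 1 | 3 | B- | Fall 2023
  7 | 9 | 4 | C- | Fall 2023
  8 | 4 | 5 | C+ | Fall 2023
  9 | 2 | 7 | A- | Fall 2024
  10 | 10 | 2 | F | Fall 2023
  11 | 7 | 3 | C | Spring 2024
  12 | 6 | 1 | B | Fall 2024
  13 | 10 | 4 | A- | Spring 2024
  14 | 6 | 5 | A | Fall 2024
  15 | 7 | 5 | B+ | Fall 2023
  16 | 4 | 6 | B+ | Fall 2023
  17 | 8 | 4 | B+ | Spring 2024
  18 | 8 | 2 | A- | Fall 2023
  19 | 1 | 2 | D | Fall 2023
SELECT name, gpa, year FROM students WHERE gpa <= 2.98 AND year < 1

Execution result:
(no rows)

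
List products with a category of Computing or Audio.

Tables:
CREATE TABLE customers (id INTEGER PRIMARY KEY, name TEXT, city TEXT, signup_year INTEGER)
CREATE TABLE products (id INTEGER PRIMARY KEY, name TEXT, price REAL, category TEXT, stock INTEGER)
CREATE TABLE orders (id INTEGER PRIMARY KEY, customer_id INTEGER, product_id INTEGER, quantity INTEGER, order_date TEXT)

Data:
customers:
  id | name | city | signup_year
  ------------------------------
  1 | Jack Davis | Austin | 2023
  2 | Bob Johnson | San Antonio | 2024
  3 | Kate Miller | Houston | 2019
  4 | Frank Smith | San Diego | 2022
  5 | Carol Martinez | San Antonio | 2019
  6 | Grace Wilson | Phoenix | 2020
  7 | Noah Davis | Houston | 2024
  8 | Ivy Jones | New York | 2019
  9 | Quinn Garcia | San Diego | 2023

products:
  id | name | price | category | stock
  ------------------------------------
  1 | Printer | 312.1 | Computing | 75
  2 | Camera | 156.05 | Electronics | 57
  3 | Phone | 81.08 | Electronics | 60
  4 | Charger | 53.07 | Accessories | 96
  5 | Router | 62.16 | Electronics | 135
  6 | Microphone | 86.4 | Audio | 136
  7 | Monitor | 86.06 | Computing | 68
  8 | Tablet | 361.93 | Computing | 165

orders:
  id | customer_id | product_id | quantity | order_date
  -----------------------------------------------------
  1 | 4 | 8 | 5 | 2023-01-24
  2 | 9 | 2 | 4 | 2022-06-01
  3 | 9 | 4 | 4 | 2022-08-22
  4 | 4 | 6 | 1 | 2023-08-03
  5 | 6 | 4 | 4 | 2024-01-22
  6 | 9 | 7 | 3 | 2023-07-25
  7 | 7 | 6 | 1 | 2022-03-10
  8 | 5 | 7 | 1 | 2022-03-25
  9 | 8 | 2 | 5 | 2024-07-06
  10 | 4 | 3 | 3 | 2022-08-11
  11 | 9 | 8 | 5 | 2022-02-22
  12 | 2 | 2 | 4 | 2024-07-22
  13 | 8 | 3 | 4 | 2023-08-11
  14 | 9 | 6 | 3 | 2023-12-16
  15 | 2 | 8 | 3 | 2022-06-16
SELECT name, category FROM products WHERE category IN ('Computing', 'Audio')

Execution result:
name | category
Printer | Computing
Microphone | Audio
Monitor | Computing
Tablet | Computing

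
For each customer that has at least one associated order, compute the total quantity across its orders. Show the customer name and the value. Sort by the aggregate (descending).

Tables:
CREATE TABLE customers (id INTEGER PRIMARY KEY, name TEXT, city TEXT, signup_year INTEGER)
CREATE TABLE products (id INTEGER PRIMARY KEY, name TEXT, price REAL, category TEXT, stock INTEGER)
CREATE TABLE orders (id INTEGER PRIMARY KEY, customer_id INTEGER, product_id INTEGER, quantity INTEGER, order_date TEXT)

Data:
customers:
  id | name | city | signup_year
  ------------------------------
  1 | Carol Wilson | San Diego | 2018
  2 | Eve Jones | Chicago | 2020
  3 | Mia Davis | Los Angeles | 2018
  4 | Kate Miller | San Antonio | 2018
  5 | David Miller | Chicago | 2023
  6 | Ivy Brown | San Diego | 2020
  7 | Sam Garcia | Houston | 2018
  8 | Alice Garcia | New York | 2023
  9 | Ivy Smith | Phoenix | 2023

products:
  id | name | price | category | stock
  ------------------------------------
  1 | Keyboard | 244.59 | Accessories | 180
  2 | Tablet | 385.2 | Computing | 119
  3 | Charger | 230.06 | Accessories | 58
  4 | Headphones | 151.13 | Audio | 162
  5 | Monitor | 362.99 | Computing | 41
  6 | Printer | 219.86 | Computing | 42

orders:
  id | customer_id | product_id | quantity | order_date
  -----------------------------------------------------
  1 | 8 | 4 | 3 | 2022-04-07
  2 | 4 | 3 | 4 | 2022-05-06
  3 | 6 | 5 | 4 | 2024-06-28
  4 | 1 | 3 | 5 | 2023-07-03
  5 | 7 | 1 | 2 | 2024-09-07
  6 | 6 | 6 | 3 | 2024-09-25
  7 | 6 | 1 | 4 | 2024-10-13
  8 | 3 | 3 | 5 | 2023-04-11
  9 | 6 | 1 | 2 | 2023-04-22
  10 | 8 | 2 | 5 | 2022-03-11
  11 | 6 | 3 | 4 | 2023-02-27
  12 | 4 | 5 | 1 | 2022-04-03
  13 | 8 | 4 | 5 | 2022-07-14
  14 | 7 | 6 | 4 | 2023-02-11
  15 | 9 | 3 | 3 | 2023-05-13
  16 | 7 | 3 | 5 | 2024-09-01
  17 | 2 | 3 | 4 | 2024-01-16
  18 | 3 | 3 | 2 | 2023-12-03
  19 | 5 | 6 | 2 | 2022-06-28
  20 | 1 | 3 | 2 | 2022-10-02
SELECT p.name, SUM(c.quantity) AS sum_quantity FROM orders c JOIN customers p ON c.customer_id = p.id GROUP BY p.id, p.name ORDER BY sum_quantity DESC

Execution result:
name | sum_quantity
Ivy Brown | 17
Alice Garcia | 13
Sam Garcia | 11
Carol Wilson | 7
Mia Davis | 7
Kate Miller | 5
Eve Jones | 4
Ivy Smith | 3
David Miller | 2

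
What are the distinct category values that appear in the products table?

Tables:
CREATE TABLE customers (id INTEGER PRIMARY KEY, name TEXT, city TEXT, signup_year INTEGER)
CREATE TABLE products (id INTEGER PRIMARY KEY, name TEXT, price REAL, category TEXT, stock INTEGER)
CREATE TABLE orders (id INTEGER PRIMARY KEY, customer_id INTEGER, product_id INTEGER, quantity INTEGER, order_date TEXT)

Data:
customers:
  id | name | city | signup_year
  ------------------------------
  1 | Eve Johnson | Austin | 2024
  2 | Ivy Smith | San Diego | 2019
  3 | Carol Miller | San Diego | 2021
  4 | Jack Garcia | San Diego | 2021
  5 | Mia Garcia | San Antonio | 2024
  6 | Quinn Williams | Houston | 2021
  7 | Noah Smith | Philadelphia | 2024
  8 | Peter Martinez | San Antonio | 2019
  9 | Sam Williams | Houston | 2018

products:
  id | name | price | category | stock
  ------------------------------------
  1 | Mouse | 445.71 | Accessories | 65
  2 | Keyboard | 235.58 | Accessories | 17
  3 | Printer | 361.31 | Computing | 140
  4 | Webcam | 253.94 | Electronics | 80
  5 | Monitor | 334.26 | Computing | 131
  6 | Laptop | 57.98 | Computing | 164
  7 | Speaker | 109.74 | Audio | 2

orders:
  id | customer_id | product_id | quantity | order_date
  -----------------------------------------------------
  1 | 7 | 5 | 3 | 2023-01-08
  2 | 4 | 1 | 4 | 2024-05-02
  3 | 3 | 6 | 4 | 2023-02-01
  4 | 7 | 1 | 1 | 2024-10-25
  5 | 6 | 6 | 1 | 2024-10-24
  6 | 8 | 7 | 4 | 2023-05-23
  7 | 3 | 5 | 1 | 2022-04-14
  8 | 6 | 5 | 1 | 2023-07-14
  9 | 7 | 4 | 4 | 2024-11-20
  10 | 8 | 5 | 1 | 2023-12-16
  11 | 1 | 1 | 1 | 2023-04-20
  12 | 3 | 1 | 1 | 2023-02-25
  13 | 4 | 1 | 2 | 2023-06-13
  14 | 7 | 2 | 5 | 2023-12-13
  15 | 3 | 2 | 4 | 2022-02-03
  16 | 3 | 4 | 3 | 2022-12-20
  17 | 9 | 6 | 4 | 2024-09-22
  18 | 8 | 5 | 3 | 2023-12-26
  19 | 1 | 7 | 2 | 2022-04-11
SELECT DISTINCT category FROM products

Execution result:
category
Accessories
Computing
Electronics
Audio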